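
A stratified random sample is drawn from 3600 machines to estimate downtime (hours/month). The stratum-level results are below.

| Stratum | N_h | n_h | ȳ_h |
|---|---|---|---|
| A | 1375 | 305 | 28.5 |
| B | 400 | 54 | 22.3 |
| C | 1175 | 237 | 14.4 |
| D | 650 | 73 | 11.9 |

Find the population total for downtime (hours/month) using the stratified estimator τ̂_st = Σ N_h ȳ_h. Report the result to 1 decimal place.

τ̂_st = Σ N_h ȳ_h = 1375·28.5 + 400·22.3 + 1175·14.4 + 650·11.9 = 72762.5

τ̂_st ≈ 72762.5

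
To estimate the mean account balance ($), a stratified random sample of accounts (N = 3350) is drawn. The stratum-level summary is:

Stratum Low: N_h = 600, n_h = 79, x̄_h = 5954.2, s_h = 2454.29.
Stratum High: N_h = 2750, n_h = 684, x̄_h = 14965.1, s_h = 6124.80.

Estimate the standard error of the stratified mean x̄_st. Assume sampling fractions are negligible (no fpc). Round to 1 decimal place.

V̂(x̄_st) = Σ W_h² s_h²/n_h, with W_h = N_h/N and N = 3350:
  stratum Low: (600/3350)²·2454.29²/79 = 2445.89
  stratum High: (2750/3350)²·6124.80²/684 = 36957.6
V̂(x̄_st) = 39403.5
SE(x̄_st) = √39403.5 = 198.503

SE(x̄_st) ≈ 198.5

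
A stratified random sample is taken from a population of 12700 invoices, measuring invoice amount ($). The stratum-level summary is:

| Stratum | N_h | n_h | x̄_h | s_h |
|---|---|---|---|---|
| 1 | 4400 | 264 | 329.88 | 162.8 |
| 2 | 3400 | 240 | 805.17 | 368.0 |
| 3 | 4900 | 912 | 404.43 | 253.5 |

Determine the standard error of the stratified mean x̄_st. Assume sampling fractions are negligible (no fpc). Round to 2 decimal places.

SE(x̄_st) ≈ 7.94

V̂(x̄_st) = Σ W_h² s_h²/n_h, with W_h = N_h/N and N = 12700:
  stratum 1: (4400/12700)²·162.8²/264 = 12.0504
  stratum 2: (3400/12700)²·368.0²/240 = 40.4422
  stratum 3: (4900/12700)²·253.5²/912 = 10.4893
V̂(x̄_st) = 62.9819
SE(x̄_st) = √62.9819 = 7.93611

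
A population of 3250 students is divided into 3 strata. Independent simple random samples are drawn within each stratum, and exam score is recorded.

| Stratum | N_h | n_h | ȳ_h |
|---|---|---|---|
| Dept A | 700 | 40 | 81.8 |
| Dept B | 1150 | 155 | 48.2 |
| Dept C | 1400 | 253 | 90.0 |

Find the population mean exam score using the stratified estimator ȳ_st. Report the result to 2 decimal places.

ȳ_st ≈ 73.44

N = Σ N_h = 3250. Stratum weights W_h = N_h/N.
ȳ_st = (700·81.8 + 1150·48.2 + 1400·90.0) / 3250 = 73.4431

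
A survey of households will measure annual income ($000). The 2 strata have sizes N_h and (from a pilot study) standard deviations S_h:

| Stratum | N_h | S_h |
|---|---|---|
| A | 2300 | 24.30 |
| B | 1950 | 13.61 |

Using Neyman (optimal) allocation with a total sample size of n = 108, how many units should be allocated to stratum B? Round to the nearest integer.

Neyman allocation: n_h = n · N_h S_h / Σ N_i S_i, with n = 108.
  stratum A: N_h·S_h = 2300·24.30 = 55890.00
  stratum B: N_h·S_h = 1950·13.61 = 26539.50
Σ N_h S_h = 82429.50
n for stratum B = 108·26539.50/82429.50 = 34.772 → 35

35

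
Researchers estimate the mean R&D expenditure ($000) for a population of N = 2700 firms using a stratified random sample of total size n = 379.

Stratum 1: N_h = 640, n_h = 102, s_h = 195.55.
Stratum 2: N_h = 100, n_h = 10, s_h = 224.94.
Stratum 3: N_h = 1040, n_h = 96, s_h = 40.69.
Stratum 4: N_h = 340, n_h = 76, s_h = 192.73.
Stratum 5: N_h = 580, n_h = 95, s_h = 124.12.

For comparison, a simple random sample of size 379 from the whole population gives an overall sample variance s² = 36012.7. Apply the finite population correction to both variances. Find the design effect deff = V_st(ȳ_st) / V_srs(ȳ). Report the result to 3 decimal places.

deff ≈ 0.472

V̂(ȳ_st) = Σ W_h² (1 − n_h/N_h) s_h²/n_h, with W_h = N_h/N and N = 2700:
  stratum 1: (640/2700)²·(1 − 102/640)·195.55²/102 = 17.7072
  stratum 2: (100/2700)²·(1 − 10/100)·224.94²/10 = 6.24667
  stratum 3: (1040/2700)²·(1 − 96/1040)·40.69²/96 = 2.32264
  stratum 4: (340/2700)²·(1 − 76/340)·192.73²/76 = 6.01784
  stratum 5: (580/2700)²·(1 − 95/580)·124.12²/95 = 6.25752
V_st = 38.5519
V_srs = (1 − 379/2700)·36012.7/379 = 81.6823
deff = V_st / V_srs = 38.5519/81.6823 = 0.4720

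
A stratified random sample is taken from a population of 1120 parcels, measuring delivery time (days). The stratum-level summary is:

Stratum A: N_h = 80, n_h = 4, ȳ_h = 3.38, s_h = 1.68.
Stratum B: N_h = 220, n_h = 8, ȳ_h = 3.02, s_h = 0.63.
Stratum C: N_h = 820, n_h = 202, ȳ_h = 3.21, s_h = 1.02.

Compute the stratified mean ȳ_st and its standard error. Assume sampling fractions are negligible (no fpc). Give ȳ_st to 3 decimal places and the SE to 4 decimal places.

ȳ_st ≈ 3.185, SE ≈ 0.0910

ȳ_st = Σ W_h ȳ_h = (80·3.38 + 220·3.02 + 820·3.21)/1120 = 3.18482
V̂(ȳ_st) = Σ W_h² s_h²/n_h, with W_h = N_h/N and N = 1120:
  stratum A: (80/1120)²·1.68²/4 = 0.0036
  stratum B: (220/1120)²·0.63²/8 = 0.00191426
  stratum C: (820/1120)²·1.02²/202 = 0.00276084
V̂(ȳ_st) = 0.00827509
SE(ȳ_st) = √0.00827509 = 0.0909675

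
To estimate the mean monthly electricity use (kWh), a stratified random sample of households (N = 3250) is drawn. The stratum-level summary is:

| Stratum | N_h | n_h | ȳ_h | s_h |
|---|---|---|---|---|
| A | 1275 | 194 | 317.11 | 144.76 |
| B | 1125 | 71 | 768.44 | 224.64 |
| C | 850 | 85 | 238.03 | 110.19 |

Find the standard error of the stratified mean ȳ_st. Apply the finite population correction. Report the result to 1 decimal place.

V̂(ȳ_st) = Σ W_h² (1 − n_h/N_h) s_h²/n_h, with W_h = N_h/N and N = 3250:
  stratum A: (1275/3250)²·(1 − 194/1275)·144.76²/194 = 14.095
  stratum B: (1125/3250)²·(1 − 71/1125)·224.64²/71 = 79.7889
  stratum C: (850/3250)²·(1 − 85/850)·110.19²/85 = 8.79385
V̂(ȳ_st) = 102.678
SE(ȳ_st) = √102.678 = 10.133

SE(ȳ_st) ≈ 10.1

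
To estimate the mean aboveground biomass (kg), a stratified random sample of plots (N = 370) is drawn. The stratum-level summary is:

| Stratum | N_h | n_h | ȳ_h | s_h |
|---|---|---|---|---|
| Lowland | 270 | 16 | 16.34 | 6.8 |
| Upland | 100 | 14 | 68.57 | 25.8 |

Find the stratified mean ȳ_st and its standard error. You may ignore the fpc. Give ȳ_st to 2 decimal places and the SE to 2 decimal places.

ȳ_st = Σ W_h ȳ_h = (270·16.34 + 100·68.57)/370 = 30.45622
V̂(ȳ_st) = Σ W_h² s_h²/n_h, with W_h = N_h/N and N = 370:
  stratum Lowland: (270/370)²·6.8²/16 = 1.53894
  stratum Upland: (100/370)²·25.8²/14 = 3.47303
V̂(ȳ_st) = 5.01197
SE(ȳ_st) = √5.01197 = 2.23874

ȳ_st ≈ 30.46, SE ≈ 2.24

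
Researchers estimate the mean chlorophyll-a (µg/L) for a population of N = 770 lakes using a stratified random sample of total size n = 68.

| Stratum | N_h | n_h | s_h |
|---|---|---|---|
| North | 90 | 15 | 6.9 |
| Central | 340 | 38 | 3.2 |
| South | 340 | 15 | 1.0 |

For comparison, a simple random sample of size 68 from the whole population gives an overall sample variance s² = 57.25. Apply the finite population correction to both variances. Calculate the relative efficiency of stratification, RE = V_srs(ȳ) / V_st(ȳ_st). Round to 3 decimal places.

RE ≈ 8.060

V̂(ȳ_st) = Σ W_h² (1 − n_h/N_h) s_h²/n_h, with W_h = N_h/N and N = 770:
  stratum North: (90/770)²·(1 − 15/90)·6.9²/15 = 0.0361351
  stratum Central: (340/770)²·(1 − 38/340)·3.2²/38 = 0.0466682
  stratum South: (340/770)²·(1 − 15/340)·1.0²/15 = 0.0124248
V_st = 0.0952281
V_srs = (1 − 68/770)·57.25/68 = 0.767561
Relative efficiency = V_srs / V_st = 0.767561/0.0952281 = 8.0602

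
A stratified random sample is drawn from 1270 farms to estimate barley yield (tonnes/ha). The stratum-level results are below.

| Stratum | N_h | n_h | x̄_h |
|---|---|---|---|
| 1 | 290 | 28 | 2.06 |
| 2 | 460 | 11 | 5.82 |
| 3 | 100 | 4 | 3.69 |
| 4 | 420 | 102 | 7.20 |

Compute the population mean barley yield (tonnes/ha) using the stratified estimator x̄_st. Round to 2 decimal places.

N = Σ N_h = 1270. Stratum weights W_h = N_h/N.
x̄_st = (290·2.06 + 460·5.82 + 100·3.69 + 420·7.20) / 1270 = 5.2501

x̄_st ≈ 5.25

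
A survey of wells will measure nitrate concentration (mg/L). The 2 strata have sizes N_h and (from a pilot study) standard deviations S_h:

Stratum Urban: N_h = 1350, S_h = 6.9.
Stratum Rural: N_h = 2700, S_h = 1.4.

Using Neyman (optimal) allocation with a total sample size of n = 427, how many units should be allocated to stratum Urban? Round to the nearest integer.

Neyman allocation: n_h = n · N_h S_h / Σ N_i S_i, with n = 427.
  stratum Urban: N_h·S_h = 1350·6.9 = 9315.00
  stratum Rural: N_h·S_h = 2700·1.4 = 3780.00
Σ N_h S_h = 13095.00
n for stratum Urban = 427·9315.00/13095.00 = 303.742 → 304

304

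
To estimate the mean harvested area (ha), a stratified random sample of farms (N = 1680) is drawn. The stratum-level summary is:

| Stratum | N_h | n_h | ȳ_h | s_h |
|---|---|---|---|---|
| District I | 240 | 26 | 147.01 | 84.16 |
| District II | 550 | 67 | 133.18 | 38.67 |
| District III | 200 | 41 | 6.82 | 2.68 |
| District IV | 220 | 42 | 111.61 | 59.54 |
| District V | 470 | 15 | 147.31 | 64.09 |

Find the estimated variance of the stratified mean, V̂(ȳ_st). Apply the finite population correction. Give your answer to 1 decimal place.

V̂(ȳ_st) ≈ 29.0

V̂(ȳ_st) = Σ W_h² (1 − n_h/N_h) s_h²/n_h, with W_h = N_h/N and N = 1680:
  stratum District I: (240/1680)²·(1 − 26/240)·84.16²/26 = 4.95729
  stratum District II: (550/1680)²·(1 − 67/550)·38.67²/67 = 2.1007
  stratum District III: (200/1680)²·(1 − 41/200)·2.68²/41 = 0.00197376
  stratum District IV: (220/1680)²·(1 − 42/220)·59.54²/42 = 1.1711
  stratum District V: (470/1680)²·(1 − 15/470)·64.09²/15 = 20.7482
V̂(ȳ_st) = 28.9792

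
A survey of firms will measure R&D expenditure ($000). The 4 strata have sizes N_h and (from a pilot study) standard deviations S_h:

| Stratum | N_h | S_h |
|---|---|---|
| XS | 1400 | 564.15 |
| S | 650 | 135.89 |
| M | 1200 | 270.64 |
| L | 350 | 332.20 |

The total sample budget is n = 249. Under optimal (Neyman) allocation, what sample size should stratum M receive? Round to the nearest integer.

Neyman allocation: n_h = n · N_h S_h / Σ N_i S_i, with n = 249.
  stratum XS: N_h·S_h = 1400·564.15 = 789810.00
  stratum S: N_h·S_h = 650·135.89 = 88328.50
  stratum M: N_h·S_h = 1200·270.64 = 324768.00
  stratum L: N_h·S_h = 350·332.20 = 116270.00
Σ N_h S_h = 1319176.50
n for stratum M = 249·324768.00/1319176.50 = 61.301 → 61

61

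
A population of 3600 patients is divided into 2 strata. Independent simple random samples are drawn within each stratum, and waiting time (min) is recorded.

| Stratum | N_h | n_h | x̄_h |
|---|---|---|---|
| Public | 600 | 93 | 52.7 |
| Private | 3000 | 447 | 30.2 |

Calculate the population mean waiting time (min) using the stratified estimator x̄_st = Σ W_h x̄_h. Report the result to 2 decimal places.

N = Σ N_h = 3600. Stratum weights W_h = N_h/N.
x̄_st = (600·52.7 + 3000·30.2) / 3600 = 33.9500

x̄_st ≈ 33.95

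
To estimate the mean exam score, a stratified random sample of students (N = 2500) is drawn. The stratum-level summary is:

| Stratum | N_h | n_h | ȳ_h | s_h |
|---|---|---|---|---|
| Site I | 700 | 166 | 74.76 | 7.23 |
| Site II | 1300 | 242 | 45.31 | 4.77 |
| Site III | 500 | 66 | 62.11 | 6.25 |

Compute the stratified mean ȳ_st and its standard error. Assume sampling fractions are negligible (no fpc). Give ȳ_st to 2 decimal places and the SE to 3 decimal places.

ȳ_st ≈ 56.92, SE ≈ 0.272

ȳ_st = Σ W_h ȳ_h = (700·74.76 + 1300·45.31 + 500·62.11)/2500 = 56.91600
V̂(ȳ_st) = Σ W_h² s_h²/n_h, with W_h = N_h/N and N = 2500:
  stratum Site I: (700/2500)²·7.23²/166 = 0.0246879
  stratum Site II: (1300/2500)²·4.77²/242 = 0.0254231
  stratum Site III: (500/2500)²·6.25²/66 = 0.0236742
V̂(ȳ_st) = 0.0737852
SE(ȳ_st) = √0.0737852 = 0.271634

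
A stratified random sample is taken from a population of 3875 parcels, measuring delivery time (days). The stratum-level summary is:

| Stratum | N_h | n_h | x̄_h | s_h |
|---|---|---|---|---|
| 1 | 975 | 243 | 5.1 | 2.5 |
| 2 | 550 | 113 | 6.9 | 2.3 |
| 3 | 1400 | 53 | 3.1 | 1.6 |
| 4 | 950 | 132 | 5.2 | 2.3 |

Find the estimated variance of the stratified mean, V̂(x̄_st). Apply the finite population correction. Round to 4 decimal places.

V̂(x̄_st) = Σ W_h² (1 − n_h/N_h) s_h²/n_h, with W_h = N_h/N and N = 3875:
  stratum 1: (975/3875)²·(1 − 243/975)·2.5²/243 = 0.00122249
  stratum 2: (550/3875)²·(1 − 113/550)·2.3²/113 = 0.000749338
  stratum 3: (1400/3875)²·(1 − 53/1400)·1.6²/53 = 0.00606619
  stratum 4: (950/3875)²·(1 − 132/950)·2.3²/132 = 0.00207403
V̂(x̄_st) = 0.0101121

V̂(x̄_st) ≈ 0.0101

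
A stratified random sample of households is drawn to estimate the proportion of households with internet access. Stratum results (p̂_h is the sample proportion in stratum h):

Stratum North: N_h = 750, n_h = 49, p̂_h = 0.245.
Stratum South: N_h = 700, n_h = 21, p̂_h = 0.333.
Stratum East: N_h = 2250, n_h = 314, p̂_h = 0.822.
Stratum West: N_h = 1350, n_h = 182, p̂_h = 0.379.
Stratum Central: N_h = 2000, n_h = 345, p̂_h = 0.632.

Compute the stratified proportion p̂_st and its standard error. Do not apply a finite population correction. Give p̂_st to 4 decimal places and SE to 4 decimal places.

p̂_st ≈ 0.5733, SE ≈ 0.0174

N = 7050; stratum weights W_h = N_h/N.
p̂_st = Σ W_h p̂_h = (750·0.245 + 700·0.333 + 2250·0.822 + 1350·0.379 + 2000·0.632)/7050 = 0.57333
V̂(p̂_st) = Σ W_h² p̂_h(1−p̂_h)/(n_h−1):
  stratum North: (750/7050)²·0.245·0.755/48 = 4.3613e-05
  stratum South: (700/7050)²·0.333·0.667/20 = 0.000109486
  stratum East: (2250/7050)²·0.822·0.178/313 = 4.7614e-05
  stratum West: (1350/7050)²·0.379·0.621/181 = 4.76806e-05
  stratum Central: (2000/7050)²·0.632·0.368/344 = 5.44112e-05
V̂(p̂_st) = 0.000302805; SE = √V̂ = 0.0174013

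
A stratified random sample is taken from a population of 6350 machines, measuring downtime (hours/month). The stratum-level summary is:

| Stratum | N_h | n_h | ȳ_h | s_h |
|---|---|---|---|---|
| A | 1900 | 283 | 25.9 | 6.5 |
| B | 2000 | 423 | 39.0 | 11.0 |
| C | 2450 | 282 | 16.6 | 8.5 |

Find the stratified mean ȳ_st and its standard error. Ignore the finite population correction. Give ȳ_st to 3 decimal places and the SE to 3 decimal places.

ȳ_st ≈ 26.438, SE ≈ 0.283

ȳ_st = Σ W_h ȳ_h = (1900·25.9 + 2000·39.0 + 2450·16.6)/6350 = 26.43780
V̂(ȳ_st) = Σ W_h² s_h²/n_h, with W_h = N_h/N and N = 6350:
  stratum A: (1900/6350)²·6.5²/283 = 0.013366
  stratum B: (2000/6350)²·11.0²/423 = 0.0283764
  stratum C: (2450/6350)²·8.5²/282 = 0.0381394
V̂(ȳ_st) = 0.0798817
SE(ȳ_st) = √0.0798817 = 0.282634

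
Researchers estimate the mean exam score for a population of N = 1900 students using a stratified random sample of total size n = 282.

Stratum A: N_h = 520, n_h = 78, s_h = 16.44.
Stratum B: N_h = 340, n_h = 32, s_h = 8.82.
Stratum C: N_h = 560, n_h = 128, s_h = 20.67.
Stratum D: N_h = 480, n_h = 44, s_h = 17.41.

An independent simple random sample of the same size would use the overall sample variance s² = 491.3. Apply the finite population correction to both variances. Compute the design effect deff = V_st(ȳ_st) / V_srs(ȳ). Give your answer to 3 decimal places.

deff ≈ 0.616

V̂(ȳ_st) = Σ W_h² (1 − n_h/N_h) s_h²/n_h, with W_h = N_h/N and N = 1900:
  stratum A: (520/1900)²·(1 − 78/520)·16.44²/78 = 0.220611
  stratum B: (340/1900)²·(1 − 32/340)·8.82²/32 = 0.0705196
  stratum C: (560/1900)²·(1 − 128/560)·20.67²/128 = 0.223684
  stratum D: (480/1900)²·(1 − 44/480)·17.41²/44 = 0.399361
V_st = 0.914176
V_srs = (1 − 282/1900)·491.3/282 = 1.48362
deff = V_st / V_srs = 0.914176/1.48362 = 0.6162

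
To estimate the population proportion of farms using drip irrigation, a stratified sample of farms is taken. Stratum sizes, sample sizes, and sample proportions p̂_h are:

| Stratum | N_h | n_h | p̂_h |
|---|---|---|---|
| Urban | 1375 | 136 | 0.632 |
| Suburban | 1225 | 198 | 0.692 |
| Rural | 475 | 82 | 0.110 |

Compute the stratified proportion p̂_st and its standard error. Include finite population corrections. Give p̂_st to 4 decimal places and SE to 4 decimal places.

p̂_st ≈ 0.5753, SE ≈ 0.0219

N = 3075; stratum weights W_h = N_h/N.
p̂_st = Σ W_h p̂_h = (1375·0.632 + 1225·0.692 + 475·0.110)/3075 = 0.57527
V̂(p̂_st) = Σ W_h² (1 − n_h/N_h) p̂_h(1−p̂_h)/(n_h−1):
  stratum Urban: (1375/3075)²·(1 − 136/1375)·0.632·0.368/135 = 0.000310395
  stratum Suburban: (1225/3075)²·(1 − 198/1225)·0.692·0.308/197 = 0.000143948
  stratum Rural: (475/3075)²·(1 − 82/475)·0.110·0.890/81 = 2.38613e-05
V̂(p̂_st) = 0.000478205; SE = √V̂ = 0.0218679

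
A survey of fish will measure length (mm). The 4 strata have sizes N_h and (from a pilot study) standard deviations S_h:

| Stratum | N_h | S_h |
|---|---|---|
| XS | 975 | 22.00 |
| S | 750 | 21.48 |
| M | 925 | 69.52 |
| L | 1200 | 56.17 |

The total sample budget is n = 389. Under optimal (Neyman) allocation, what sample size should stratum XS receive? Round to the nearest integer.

49

Neyman allocation: n_h = n · N_h S_h / Σ N_i S_i, with n = 389.
  stratum XS: N_h·S_h = 975·22.00 = 21450.00
  stratum S: N_h·S_h = 750·21.48 = 16110.00
  stratum M: N_h·S_h = 925·69.52 = 64306.00
  stratum L: N_h·S_h = 1200·56.17 = 67404.00
Σ N_h S_h = 169270.00
n for stratum XS = 389·21450.00/169270.00 = 49.294 → 49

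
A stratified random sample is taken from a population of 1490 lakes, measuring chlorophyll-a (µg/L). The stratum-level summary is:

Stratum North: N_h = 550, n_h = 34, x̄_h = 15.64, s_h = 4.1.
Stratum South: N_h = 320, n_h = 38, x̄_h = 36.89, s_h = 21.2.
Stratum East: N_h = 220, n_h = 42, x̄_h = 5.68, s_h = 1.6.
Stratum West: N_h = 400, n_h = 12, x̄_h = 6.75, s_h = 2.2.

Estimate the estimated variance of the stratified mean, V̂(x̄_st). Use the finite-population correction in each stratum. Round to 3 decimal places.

V̂(x̄_st) = Σ W_h² (1 − n_h/N_h) s_h²/n_h, with W_h = N_h/N and N = 1490:
  stratum North: (550/1490)²·(1 − 34/550)·4.1²/34 = 0.0632017
  stratum South: (320/1490)²·(1 − 38/320)·21.2²/38 = 0.480745
  stratum East: (220/1490)²·(1 − 42/220)·1.6²/42 = 0.00107513
  stratum West: (400/1490)²·(1 − 12/400)·2.2²/12 = 0.0281957
V̂(x̄_st) = 0.573217

V̂(x̄_st) ≈ 0.573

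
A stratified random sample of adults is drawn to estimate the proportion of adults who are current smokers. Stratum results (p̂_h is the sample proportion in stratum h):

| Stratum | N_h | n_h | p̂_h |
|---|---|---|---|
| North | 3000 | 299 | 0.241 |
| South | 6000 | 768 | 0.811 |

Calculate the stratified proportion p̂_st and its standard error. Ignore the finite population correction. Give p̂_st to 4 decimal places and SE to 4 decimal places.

N = 9000; stratum weights W_h = N_h/N.
p̂_st = Σ W_h p̂_h = (3000·0.241 + 6000·0.811)/9000 = 0.62100
V̂(p̂_st) = Σ W_h² p̂_h(1−p̂_h)/(n_h−1):
  stratum North: (3000/9000)²·0.241·0.759/298 = 6.82025e-05
  stratum South: (6000/9000)²·0.811·0.189/767 = 8.88188e-05
V̂(p̂_st) = 0.000157021; SE = √V̂ = 0.0125308

p̂_st ≈ 0.6210, SE ≈ 0.0125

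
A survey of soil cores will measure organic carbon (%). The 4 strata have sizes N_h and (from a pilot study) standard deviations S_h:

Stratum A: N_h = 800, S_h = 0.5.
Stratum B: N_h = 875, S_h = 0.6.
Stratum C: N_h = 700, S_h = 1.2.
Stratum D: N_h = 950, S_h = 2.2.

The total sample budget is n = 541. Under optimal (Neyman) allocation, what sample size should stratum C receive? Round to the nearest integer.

Neyman allocation: n_h = n · N_h S_h / Σ N_i S_i, with n = 541.
  stratum A: N_h·S_h = 800·0.5 = 400.00
  stratum B: N_h·S_h = 875·0.6 = 525.00
  stratum C: N_h·S_h = 700·1.2 = 840.00
  stratum D: N_h·S_h = 950·2.2 = 2090.00
Σ N_h S_h = 3855.00
n for stratum C = 541·840.00/3855.00 = 117.883 → 118

118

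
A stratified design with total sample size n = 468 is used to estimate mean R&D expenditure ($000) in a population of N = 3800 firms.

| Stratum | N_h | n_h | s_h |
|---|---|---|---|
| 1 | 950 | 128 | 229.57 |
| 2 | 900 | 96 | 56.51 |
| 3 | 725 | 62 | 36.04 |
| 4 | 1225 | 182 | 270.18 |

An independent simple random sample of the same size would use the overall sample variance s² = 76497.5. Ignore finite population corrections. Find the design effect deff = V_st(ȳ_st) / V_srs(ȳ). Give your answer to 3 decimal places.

deff ≈ 0.429

V̂(ȳ_st) = Σ W_h² s_h²/n_h, with W_h = N_h/N and N = 3800:
  stratum 1: (950/3800)²·229.57²/128 = 25.7336
  stratum 2: (900/3800)²·56.51²/96 = 1.86594
  stratum 3: (725/3800)²·36.04²/62 = 0.762582
  stratum 4: (1225/3800)²·270.18²/182 = 41.6812
V_st = 70.0433
V_srs = s²/n = 76497.5/468 = 163.456
deff = V_st / V_srs = 70.0433/163.456 = 0.4285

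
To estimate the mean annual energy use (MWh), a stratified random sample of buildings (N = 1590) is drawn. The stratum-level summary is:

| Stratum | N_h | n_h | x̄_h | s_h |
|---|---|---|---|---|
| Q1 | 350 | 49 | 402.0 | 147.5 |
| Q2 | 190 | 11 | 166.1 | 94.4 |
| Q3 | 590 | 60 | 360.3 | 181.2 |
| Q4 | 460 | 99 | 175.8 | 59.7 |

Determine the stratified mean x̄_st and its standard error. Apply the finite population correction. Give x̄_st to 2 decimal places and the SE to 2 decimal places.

x̄_st ≈ 292.90, SE ≈ 9.97

x̄_st = Σ W_h x̄_h = (350·402.0 + 190·166.1 + 590·360.3 + 460·175.8)/1590 = 292.89560
V̂(x̄_st) = Σ W_h² (1 − n_h/N_h) s_h²/n_h, with W_h = N_h/N and N = 1590:
  stratum Q1: (350/1590)²·(1 − 49/350)·147.5²/49 = 18.5024
  stratum Q2: (190/1590)²·(1 − 11/190)·94.4²/11 = 10.8984
  stratum Q3: (590/1590)²·(1 − 60/590)·181.2²/60 = 67.686
  stratum Q4: (460/1590)²·(1 − 99/460)·59.7²/99 = 2.36474
V̂(x̄_st) = 99.4516
SE(x̄_st) = √99.4516 = 9.97254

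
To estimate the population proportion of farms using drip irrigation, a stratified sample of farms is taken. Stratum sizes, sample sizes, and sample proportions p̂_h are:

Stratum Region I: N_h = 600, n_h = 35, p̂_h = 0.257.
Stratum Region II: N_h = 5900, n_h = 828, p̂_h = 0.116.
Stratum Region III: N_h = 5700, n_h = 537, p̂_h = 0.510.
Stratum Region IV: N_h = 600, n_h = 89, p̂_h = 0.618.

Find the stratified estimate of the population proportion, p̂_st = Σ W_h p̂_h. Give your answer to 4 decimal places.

p̂_st ≈ 0.3216

N = 12800; stratum weights W_h = N_h/N.
p̂_st = Σ W_h p̂_h = (600·0.257 + 5900·0.116 + 5700·0.510 + 600·0.618)/12800 = 0.32159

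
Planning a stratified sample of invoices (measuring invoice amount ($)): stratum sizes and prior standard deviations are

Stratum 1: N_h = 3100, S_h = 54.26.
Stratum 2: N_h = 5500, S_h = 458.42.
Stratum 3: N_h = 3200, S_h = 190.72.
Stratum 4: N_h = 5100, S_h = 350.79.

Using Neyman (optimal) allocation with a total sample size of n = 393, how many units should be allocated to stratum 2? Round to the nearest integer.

Neyman allocation: n_h = n · N_h S_h / Σ N_i S_i, with n = 393.
  stratum 1: N_h·S_h = 3100·54.26 = 168206.00
  stratum 2: N_h·S_h = 5500·458.42 = 2521310.00
  stratum 3: N_h·S_h = 3200·190.72 = 610304.00
  stratum 4: N_h·S_h = 5100·350.79 = 1789029.00
Σ N_h S_h = 5088849.00
n for stratum 2 = 393·2521310.00/5088849.00 = 194.715 → 195

195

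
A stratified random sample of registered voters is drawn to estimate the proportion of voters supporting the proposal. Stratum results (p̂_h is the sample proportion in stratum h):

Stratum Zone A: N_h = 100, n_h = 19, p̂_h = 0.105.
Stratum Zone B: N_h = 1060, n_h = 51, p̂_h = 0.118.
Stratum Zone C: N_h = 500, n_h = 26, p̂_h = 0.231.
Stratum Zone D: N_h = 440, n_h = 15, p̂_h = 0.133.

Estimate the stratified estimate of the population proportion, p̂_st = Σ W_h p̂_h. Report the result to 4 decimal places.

N = 2100; stratum weights W_h = N_h/N.
p̂_st = Σ W_h p̂_h = (100·0.105 + 1060·0.118 + 500·0.231 + 440·0.133)/2100 = 0.14743

p̂_st ≈ 0.1474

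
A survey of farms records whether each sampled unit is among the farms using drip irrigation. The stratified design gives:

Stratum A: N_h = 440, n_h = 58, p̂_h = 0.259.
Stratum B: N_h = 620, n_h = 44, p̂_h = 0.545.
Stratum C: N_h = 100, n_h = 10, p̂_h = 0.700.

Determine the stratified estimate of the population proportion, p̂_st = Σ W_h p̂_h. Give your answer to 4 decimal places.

N = 1160; stratum weights W_h = N_h/N.
p̂_st = Σ W_h p̂_h = (440·0.259 + 620·0.545 + 100·0.700)/1160 = 0.44988

p̂_st ≈ 0.4499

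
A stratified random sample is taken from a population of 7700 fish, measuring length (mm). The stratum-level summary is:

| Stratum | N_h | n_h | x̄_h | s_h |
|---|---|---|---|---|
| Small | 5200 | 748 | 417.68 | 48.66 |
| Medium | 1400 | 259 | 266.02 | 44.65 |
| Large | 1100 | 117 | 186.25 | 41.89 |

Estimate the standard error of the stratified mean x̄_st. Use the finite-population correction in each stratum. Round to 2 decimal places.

SE(x̄_st) ≈ 1.31

V̂(x̄_st) = Σ W_h² (1 − n_h/N_h) s_h²/n_h, with W_h = N_h/N and N = 7700:
  stratum Small: (5200/7700)²·(1 − 748/5200)·48.66²/748 = 1.236
  stratum Medium: (1400/7700)²·(1 − 259/1400)·44.65²/259 = 0.207384
  stratum Large: (1100/7700)²·(1 − 117/1100)·41.89²/117 = 0.273527
V̂(x̄_st) = 1.71691
SE(x̄_st) = √1.71691 = 1.31031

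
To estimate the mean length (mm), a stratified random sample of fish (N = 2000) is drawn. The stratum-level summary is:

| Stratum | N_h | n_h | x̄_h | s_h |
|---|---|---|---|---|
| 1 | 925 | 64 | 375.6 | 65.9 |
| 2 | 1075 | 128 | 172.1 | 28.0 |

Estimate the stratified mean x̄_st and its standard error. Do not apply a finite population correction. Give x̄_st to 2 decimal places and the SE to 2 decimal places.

x̄_st ≈ 266.22, SE ≈ 4.04

x̄_st = Σ W_h x̄_h = (925·375.6 + 1075·172.1)/2000 = 266.21875
V̂(x̄_st) = Σ W_h² s_h²/n_h, with W_h = N_h/N and N = 2000:
  stratum 1: (925/2000)²·65.9²/64 = 14.5149
  stratum 2: (1075/2000)²·28.0²/128 = 1.76955
V̂(x̄_st) = 16.2845
SE(x̄_st) = √16.2845 = 4.0354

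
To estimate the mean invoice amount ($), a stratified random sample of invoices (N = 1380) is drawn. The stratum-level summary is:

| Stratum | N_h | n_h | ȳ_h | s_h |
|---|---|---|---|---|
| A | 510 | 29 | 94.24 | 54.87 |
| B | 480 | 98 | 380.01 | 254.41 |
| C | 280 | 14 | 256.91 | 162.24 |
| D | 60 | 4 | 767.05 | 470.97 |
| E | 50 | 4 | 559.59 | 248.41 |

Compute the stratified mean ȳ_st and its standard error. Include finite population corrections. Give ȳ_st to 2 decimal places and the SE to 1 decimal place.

ȳ_st ≈ 272.76, SE ≈ 16.3

ȳ_st = Σ W_h ȳ_h = (510·94.24 + 480·380.01 + 280·256.91 + 60·767.05 + 50·559.59)/1380 = 272.75688
V̂(ȳ_st) = Σ W_h² (1 − n_h/N_h) s_h²/n_h, with W_h = N_h/N and N = 1380:
  stratum A: (510/1380)²·(1 − 29/510)·54.87²/29 = 13.373
  stratum B: (480/1380)²·(1 − 98/480)·254.41²/98 = 63.59
  stratum C: (280/1380)²·(1 − 14/280)·162.24²/14 = 73.5308
  stratum D: (60/1380)²·(1 − 4/60)·470.97²/4 = 97.838
  stratum E: (50/1380)²·(1 − 4/50)·248.41²/4 = 18.6315
V̂(ȳ_st) = 266.963
SE(ȳ_st) = √266.963 = 16.339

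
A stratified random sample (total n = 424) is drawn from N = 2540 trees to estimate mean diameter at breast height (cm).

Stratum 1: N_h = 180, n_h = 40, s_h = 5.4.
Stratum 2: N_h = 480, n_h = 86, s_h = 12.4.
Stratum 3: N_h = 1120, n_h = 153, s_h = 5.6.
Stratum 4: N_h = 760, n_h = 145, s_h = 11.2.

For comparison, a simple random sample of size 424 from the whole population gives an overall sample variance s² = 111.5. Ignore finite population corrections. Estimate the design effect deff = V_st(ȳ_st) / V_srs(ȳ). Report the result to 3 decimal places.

deff ≈ 0.703

V̂(ȳ_st) = Σ W_h² s_h²/n_h, with W_h = N_h/N and N = 2540:
  stratum 1: (180/2540)²·5.4²/40 = 0.00366105
  stratum 2: (480/2540)²·12.4²/86 = 0.0638499
  stratum 3: (1120/2540)²·5.6²/153 = 0.0398523
  stratum 4: (760/2540)²·11.2²/145 = 0.0774511
V_st = 0.184814
V_srs = s²/n = 111.5/424 = 0.262972
deff = V_st / V_srs = 0.184814/0.262972 = 0.7028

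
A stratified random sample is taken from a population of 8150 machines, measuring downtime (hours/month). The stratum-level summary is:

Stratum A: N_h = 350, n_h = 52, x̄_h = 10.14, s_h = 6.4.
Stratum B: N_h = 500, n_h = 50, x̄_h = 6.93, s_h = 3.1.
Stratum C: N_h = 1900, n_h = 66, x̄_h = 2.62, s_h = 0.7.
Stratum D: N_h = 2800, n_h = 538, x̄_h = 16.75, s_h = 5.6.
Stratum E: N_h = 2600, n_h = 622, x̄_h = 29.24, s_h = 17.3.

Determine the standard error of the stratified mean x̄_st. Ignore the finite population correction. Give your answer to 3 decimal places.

V̂(x̄_st) = Σ W_h² s_h²/n_h, with W_h = N_h/N and N = 8150:
  stratum A: (350/8150)²·6.4²/52 = 0.00145271
  stratum B: (500/8150)²·3.1²/50 = 0.000723399
  stratum C: (1900/8150)²·0.7²/66 = 0.000403501
  stratum D: (2800/8150)²·5.6²/538 = 0.0068801
  stratum E: (2600/8150)²·17.3²/622 = 0.0489704
V̂(x̄_st) = 0.0584301
SE(x̄_st) = √0.0584301 = 0.241723

SE(x̄_st) ≈ 0.242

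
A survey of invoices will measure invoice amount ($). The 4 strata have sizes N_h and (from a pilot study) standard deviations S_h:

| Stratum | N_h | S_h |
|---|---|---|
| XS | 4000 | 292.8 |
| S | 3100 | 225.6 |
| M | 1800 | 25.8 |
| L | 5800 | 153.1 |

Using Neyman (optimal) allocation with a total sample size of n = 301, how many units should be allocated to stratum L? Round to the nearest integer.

95

Neyman allocation: n_h = n · N_h S_h / Σ N_i S_i, with n = 301.
  stratum XS: N_h·S_h = 4000·292.8 = 1171200.00
  stratum S: N_h·S_h = 3100·225.6 = 699360.00
  stratum M: N_h·S_h = 1800·25.8 = 46440.00
  stratum L: N_h·S_h = 5800·153.1 = 887980.00
Σ N_h S_h = 2804980.00
n for stratum L = 301·887980.00/2804980.00 = 95.288 → 95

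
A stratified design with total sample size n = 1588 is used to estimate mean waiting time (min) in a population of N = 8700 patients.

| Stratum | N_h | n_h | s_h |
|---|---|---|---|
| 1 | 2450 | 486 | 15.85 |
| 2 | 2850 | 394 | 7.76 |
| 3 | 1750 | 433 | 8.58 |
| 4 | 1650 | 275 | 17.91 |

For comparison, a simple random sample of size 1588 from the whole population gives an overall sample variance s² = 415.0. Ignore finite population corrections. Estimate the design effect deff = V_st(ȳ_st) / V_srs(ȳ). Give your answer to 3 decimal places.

deff ≈ 0.406

V̂(ȳ_st) = Σ W_h² s_h²/n_h, with W_h = N_h/N and N = 8700:
  stratum 1: (2450/8700)²·15.85²/486 = 0.0409936
  stratum 2: (2850/8700)²·7.76²/394 = 0.0164013
  stratum 3: (1750/8700)²·8.58²/433 = 0.00687898
  stratum 4: (1650/8700)²·17.91²/275 = 0.0419554
V_st = 0.106229
V_srs = s²/n = 415.0/1588 = 0.261335
deff = V_st / V_srs = 0.106229/0.261335 = 0.4065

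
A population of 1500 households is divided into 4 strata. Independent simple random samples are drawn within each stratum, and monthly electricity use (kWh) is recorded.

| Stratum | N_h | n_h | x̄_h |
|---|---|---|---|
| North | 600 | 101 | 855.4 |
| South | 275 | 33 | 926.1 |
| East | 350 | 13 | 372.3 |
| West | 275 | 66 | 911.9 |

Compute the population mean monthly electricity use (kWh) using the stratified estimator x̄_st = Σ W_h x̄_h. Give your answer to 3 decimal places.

x̄_st ≈ 765.997

N = Σ N_h = 1500. Stratum weights W_h = N_h/N.
x̄_st = (600·855.4 + 275·926.1 + 350·372.3 + 275·911.9) / 1500 = 765.99667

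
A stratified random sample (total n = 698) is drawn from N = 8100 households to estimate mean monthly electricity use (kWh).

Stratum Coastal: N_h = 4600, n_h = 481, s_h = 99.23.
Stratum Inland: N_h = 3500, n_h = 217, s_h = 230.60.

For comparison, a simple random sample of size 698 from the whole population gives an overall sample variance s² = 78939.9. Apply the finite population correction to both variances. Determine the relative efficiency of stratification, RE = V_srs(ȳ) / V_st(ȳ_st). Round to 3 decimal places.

V̂(ȳ_st) = Σ W_h² (1 − n_h/N_h) s_h²/n_h, with W_h = N_h/N and N = 8100:
  stratum Coastal: (4600/8100)²·(1 − 481/4600)·99.23²/481 = 5.91181
  stratum Inland: (3500/8100)²·(1 − 217/3500)·230.60²/217 = 42.9168
V_st = 48.8287
V_srs = (1 − 698/8100)·78939.9/698 = 103.349
Relative efficiency = V_srs / V_st = 103.349/48.8287 = 2.1166

RE ≈ 2.117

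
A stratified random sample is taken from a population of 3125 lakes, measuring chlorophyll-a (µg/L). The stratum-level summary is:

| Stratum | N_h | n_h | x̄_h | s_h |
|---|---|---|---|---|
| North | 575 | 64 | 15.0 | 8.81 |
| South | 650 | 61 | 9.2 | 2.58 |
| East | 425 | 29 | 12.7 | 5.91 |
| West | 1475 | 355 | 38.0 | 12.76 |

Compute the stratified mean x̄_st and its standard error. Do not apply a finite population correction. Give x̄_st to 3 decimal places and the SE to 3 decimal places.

x̄_st ≈ 24.337, SE ≈ 0.413

x̄_st = Σ W_h x̄_h = (575·15.0 + 650·9.2 + 425·12.7 + 1475·38.0)/3125 = 24.33680
V̂(x̄_st) = Σ W_h² s_h²/n_h, with W_h = N_h/N and N = 3125:
  stratum North: (575/3125)²·8.81²/64 = 0.0410589
  stratum South: (650/3125)²·2.58²/61 = 0.00472102
  stratum East: (425/3125)²·5.91²/29 = 0.0222769
  stratum West: (1475/3125)²·12.76²/355 = 0.102178
V̂(x̄_st) = 0.170235
SE(x̄_st) = √0.170235 = 0.412595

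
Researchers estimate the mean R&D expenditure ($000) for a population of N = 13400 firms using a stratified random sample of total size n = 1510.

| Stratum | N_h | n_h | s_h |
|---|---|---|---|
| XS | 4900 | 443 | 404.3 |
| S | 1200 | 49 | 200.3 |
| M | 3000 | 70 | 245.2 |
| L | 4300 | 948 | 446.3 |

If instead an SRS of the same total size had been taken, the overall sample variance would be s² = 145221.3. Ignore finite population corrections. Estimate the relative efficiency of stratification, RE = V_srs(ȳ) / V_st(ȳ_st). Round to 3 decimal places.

V̂(ȳ_st) = Σ W_h² s_h²/n_h, with W_h = N_h/N and N = 13400:
  stratum XS: (4900/13400)²·404.3²/443 = 49.3385
  stratum S: (1200/13400)²·200.3²/49 = 6.56627
  stratum M: (3000/13400)²·245.2²/70 = 43.0503
  stratum L: (4300/13400)²·446.3²/948 = 21.6358
V_st = 120.591
V_srs = s²/n = 145221.3/1510 = 96.173
Relative efficiency = V_srs / V_st = 96.173/120.591 = 0.7975

RE ≈ 0.798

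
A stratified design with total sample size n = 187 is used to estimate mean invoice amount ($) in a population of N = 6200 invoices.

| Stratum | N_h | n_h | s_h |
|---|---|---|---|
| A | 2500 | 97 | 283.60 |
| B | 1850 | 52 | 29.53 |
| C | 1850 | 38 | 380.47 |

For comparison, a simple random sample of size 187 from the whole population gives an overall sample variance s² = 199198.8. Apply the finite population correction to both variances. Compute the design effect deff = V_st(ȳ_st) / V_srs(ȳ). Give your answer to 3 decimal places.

deff ≈ 0.448

V̂(ȳ_st) = Σ W_h² (1 − n_h/N_h) s_h²/n_h, with W_h = N_h/N and N = 6200:
  stratum A: (2500/6200)²·(1 − 97/2500)·283.60²/97 = 129.584
  stratum B: (1850/6200)²·(1 − 52/1850)·29.53²/52 = 1.45111
  stratum C: (1850/6200)²·(1 − 38/1850)·380.47²/38 = 332.203
V_st = 463.238
V_srs = (1 − 187/6200)·199198.8/187 = 1033.11
deff = V_st / V_srs = 463.238/1033.11 = 0.4484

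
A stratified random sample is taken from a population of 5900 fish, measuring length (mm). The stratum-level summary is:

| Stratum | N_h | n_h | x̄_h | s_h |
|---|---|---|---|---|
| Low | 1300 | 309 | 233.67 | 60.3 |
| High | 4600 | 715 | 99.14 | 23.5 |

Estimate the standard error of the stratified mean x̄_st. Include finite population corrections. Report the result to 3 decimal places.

SE(x̄_st) ≈ 0.912

V̂(x̄_st) = Σ W_h² (1 − n_h/N_h) s_h²/n_h, with W_h = N_h/N and N = 5900:
  stratum Low: (1300/5900)²·(1 − 309/1300)·60.3²/309 = 0.435501
  stratum High: (4600/5900)²·(1 − 715/4600)·23.5²/715 = 0.396529
V̂(x̄_st) = 0.83203
SE(x̄_st) = √0.83203 = 0.912157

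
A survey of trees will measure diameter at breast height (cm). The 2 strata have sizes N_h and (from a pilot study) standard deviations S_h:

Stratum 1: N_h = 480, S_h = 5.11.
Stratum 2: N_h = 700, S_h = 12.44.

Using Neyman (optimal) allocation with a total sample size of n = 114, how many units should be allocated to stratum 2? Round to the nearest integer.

Neyman allocation: n_h = n · N_h S_h / Σ N_i S_i, with n = 114.
  stratum 1: N_h·S_h = 480·5.11 = 2452.80
  stratum 2: N_h·S_h = 700·12.44 = 8708.00
Σ N_h S_h = 11160.80
n for stratum 2 = 114·8708.00/11160.80 = 88.946 → 89

89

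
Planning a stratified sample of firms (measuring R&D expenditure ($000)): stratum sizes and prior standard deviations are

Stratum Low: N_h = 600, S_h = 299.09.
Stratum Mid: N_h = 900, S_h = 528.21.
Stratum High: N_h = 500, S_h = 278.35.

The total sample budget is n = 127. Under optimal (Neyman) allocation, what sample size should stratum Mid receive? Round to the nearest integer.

76

Neyman allocation: n_h = n · N_h S_h / Σ N_i S_i, with n = 127.
  stratum Low: N_h·S_h = 600·299.09 = 179454.00
  stratum Mid: N_h·S_h = 900·528.21 = 475389.00
  stratum High: N_h·S_h = 500·278.35 = 139175.00
Σ N_h S_h = 794018.00
n for stratum Mid = 127·475389.00/794018.00 = 76.037 → 76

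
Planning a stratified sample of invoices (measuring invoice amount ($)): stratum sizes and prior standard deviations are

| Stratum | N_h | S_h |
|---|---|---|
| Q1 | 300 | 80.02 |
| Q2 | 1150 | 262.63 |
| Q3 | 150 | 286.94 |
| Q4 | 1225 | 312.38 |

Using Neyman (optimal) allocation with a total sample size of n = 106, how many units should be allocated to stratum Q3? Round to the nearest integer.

6

Neyman allocation: n_h = n · N_h S_h / Σ N_i S_i, with n = 106.
  stratum Q1: N_h·S_h = 300·80.02 = 24006.00
  stratum Q2: N_h·S_h = 1150·262.63 = 302024.50
  stratum Q3: N_h·S_h = 150·286.94 = 43041.00
  stratum Q4: N_h·S_h = 1225·312.38 = 382665.50
Σ N_h S_h = 751737.00
n for stratum Q3 = 106·43041.00/751737.00 = 6.069 → 6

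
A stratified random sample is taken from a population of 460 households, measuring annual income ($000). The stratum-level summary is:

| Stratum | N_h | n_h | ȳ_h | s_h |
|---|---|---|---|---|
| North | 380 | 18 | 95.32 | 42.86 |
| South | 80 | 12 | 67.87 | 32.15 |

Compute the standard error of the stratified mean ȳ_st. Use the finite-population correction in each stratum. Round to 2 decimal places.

V̂(ȳ_st) = Σ W_h² (1 − n_h/N_h) s_h²/n_h, with W_h = N_h/N and N = 460:
  stratum North: (380/460)²·(1 − 18/380)·42.86²/18 = 66.345
  stratum South: (80/460)²·(1 − 12/80)·32.15²/12 = 2.21444
V̂(ȳ_st) = 68.5595
SE(ȳ_st) = √68.5595 = 8.28006

SE(ȳ_st) ≈ 8.28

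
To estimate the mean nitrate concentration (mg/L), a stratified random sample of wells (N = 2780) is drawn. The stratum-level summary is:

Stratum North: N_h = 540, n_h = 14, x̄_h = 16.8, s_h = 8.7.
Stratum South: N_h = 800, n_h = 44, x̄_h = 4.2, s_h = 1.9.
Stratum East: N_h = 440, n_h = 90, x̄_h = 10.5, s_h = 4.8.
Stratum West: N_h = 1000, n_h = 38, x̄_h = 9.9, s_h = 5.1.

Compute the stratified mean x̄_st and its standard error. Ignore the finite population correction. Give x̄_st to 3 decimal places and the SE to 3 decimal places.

x̄_st ≈ 9.695, SE ≈ 0.553

x̄_st = Σ W_h x̄_h = (540·16.8 + 800·4.2 + 440·10.5 + 1000·9.9)/2780 = 9.69496
V̂(x̄_st) = Σ W_h² s_h²/n_h, with W_h = N_h/N and N = 2780:
  stratum North: (540/2780)²·8.7²/14 = 0.20399
  stratum South: (800/2780)²·1.9²/44 = 0.0067943
  stratum East: (440/2780)²·4.8²/90 = 0.00641292
  stratum West: (1000/2780)²·5.1²/38 = 0.088566
V̂(x̄_st) = 0.305763
SE(x̄_st) = √0.305763 = 0.552958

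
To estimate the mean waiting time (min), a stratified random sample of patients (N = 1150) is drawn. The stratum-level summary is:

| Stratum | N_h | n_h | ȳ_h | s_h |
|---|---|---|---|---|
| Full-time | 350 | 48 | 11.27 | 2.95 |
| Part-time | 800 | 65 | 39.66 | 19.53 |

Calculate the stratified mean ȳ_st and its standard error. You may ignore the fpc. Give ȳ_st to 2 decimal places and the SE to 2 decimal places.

ȳ_st ≈ 31.02, SE ≈ 1.69

ȳ_st = Σ W_h ȳ_h = (350·11.27 + 800·39.66)/1150 = 31.01957
V̂(ȳ_st) = Σ W_h² s_h²/n_h, with W_h = N_h/N and N = 1150:
  stratum Full-time: (350/1150)²·2.95²/48 = 0.0167936
  stratum Part-time: (800/1150)²·19.53²/65 = 2.83972
V̂(ȳ_st) = 2.85651
SE(ȳ_st) = √2.85651 = 1.69012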